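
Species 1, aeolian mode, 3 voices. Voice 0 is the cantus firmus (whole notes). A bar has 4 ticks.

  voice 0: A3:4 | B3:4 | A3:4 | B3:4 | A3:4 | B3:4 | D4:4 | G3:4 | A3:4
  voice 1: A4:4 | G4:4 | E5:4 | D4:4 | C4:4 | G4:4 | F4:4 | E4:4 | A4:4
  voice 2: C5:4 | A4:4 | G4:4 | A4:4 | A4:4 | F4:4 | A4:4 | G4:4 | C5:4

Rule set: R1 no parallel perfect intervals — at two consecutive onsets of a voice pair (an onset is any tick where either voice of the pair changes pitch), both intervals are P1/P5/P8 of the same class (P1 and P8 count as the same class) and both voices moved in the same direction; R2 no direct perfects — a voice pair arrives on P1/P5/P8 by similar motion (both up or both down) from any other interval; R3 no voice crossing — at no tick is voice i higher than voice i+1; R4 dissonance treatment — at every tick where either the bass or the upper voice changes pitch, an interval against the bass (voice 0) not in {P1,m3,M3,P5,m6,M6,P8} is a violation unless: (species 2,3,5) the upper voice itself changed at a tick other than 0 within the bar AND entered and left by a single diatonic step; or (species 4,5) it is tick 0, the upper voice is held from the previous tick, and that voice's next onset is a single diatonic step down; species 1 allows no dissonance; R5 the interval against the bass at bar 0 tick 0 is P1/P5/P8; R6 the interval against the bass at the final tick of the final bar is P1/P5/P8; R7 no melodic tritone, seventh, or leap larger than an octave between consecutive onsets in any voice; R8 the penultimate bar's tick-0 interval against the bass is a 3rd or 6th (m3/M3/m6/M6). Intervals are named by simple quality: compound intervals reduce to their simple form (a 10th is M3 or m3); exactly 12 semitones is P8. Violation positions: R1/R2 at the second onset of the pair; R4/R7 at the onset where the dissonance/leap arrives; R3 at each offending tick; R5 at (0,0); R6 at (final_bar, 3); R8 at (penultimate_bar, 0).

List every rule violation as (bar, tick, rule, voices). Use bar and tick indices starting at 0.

bar 0: v0=A3 v1=A4 v2=C5 downbeat m3
bar 1: v0=B3 v1=G4 v2=A4 downbeat m7
bar 2: v0=A3 v1=E5 v2=G4 downbeat m7
bar 3: v0=B3 v1=D4 v2=A4 downbeat m7
bar 4: v0=A3 v1=C4 v2=A4 downbeat P8
bar 5: v0=B3 v1=G4 v2=F4 downbeat TT
bar 6: v0=D4 v1=F4 v2=A4 downbeat P5
bar 7: v0=G3 v1=E4 v2=G4 downbeat P8
bar 8: v0=A3 v1=A4 v2=C5 downbeat m3
  -> R5 @ bar 0 tick 0 v(0, 2): opens on m3
  -> R4 @ bar 1 tick 0 v(0, 2): B3/A4 m7 untreated
  -> R3 @ bar 2 tick 0 v(1, 2): E5 above G4
  -> R4 @ bar 2 tick 0 v(0, 2): A3/G4 m7 untreated
  -> R3 @ bar 2 tick 1 v(1, 2): E5 above G4
  -> R3 @ bar 2 tick 2 v(1, 2): E5 above G4
  -> R3 @ bar 2 tick 3 v(1, 2): E5 above G4
  -> R4 @ bar 3 tick 0 v(0, 2): B3/A4 m7 untreated
  -> R7 @ bar 3 tick 0 v(1,): E5->D4 leap 14st
  -> R3 @ bar 5 tick 0 v(1, 2): G4 above F4
  -> R4 @ bar 5 tick 0 v(0, 2): B3/F4 TT untreated
  -> R3 @ bar 5 tick 1 v(1, 2): G4 above F4
  -> R3 @ bar 5 tick 2 v(1, 2): G4 above F4
  -> R3 @ bar 5 tick 3 v(1, 2): G4 above F4
  -> R2 @ bar 6 tick 0 v(0, 2): B3/F4 TT -> D4/A4 P5 similar
  -> R2 @ bar 7 tick 0 v(0, 2): D4/A4 P5 -> G3/G4 P8 similar
  -> R8 @ bar 7 tick 0 v(0, 2): penult P8 not 3rd/6th
  -> R2 @ bar 8 tick 0 v(0, 1): G3/E4 M6 -> A3/A4 P8 similar
  -> R6 @ bar 8 tick 3 v(0, 2): closes on m3

(0, 0, R5, (0, 2))
(1, 0, R4, (0, 2))
(2, 0, R3, (1, 2))
(2, 0, R4, (0, 2))
(2, 1, R3, (1, 2))
(2, 2, R3, (1, 2))
(2, 3, R3, (1, 2))
(3, 0, R4, (0, 2))
(3, 0, R7, (1,))
(5, 0, R3, (1, 2))
(5, 0, R4, (0, 2))
(5, 1, R3, (1, 2))
(5, 2, R3, (1, 2))
(5, 3, R3, (1, 2))
(6, 0, R2, (0, 2))
(7, 0, R2, (0, 2))
(7, 0, R8, (0, 2))
(8, 0, R2, (0, 1))
(8, 3, R6, (0, 2))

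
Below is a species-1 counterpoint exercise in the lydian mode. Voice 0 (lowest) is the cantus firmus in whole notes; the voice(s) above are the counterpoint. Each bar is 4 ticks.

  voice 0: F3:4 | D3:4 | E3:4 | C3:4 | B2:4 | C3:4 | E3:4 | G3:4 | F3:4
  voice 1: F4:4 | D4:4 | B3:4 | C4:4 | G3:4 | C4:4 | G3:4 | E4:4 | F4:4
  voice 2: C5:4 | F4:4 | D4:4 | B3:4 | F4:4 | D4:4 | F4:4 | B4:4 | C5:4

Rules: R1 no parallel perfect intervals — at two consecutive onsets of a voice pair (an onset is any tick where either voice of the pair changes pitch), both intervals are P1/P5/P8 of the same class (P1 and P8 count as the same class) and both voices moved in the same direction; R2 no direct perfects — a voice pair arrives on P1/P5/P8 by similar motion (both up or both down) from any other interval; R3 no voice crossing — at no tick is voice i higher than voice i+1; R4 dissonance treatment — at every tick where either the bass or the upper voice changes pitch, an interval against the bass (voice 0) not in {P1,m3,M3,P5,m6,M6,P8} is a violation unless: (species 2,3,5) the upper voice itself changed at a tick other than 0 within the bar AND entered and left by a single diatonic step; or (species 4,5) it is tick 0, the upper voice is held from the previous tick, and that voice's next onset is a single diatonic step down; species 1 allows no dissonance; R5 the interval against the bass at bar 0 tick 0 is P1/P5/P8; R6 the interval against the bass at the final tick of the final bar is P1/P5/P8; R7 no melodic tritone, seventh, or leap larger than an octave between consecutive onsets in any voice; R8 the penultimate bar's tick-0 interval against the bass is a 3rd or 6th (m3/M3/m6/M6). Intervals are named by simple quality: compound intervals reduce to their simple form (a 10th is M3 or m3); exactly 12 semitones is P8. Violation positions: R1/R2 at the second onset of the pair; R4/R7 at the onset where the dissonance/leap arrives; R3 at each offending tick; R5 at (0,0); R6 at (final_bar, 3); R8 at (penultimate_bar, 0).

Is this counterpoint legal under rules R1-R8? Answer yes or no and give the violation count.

No (15 violations)

bar 0: v0=F3 v1=F4 v2=C5 (P5)
bar 1: v0=D3 v1=D4 v2=F4 (m3)
bar 2: v0=E3 v1=B3 v2=D4 (m7)
bar 3: v0=C3 v1=C4 v2=B3 (M7)
bar 4: v0=B2 v1=G3 v2=F4 (TT)
bar 5: v0=C3 v1=C4 v2=D4 (M2)
bar 6: v0=E3 v1=G3 v2=F4 (m2)
bar 7: v0=G3 v1=E4 v2=B4 (M3)
bar 8: v0=F3 v1=F4 v2=C5 (P5)
  R1 @ bar1.0: F3/F4 P8 -> D3/D4 P8 similar
  R4 @ bar2.0: E3/D4 m7 untreated
  R3 @ bar3.0: C4 above B3
  R4 @ bar3.0: C3/B3 M7 untreated
  R3 @ bar3.1: C4 above B3
  R3 @ bar3.2: C4 above B3
  R3 @ bar3.3: C4 above B3
  R4 @ bar4.0: B2/F4 TT untreated
  R7 @ bar4.0: B3->F4 leap 6st
  R2 @ bar5.0: B2/G3 m6 -> C3/C4 P8 similar
  R4 @ bar5.0: C3/D4 M2 untreated
  R4 @ bar6.0: E3/F4 m2 untreated
  R2 @ bar7.0: G3/F4 m7 -> E4/B4 P5 similar
  R7 @ bar7.0: F4->B4 leap 6st
  R1 @ bar8.0: E4/B4 P5 -> F4/C5 P5 similar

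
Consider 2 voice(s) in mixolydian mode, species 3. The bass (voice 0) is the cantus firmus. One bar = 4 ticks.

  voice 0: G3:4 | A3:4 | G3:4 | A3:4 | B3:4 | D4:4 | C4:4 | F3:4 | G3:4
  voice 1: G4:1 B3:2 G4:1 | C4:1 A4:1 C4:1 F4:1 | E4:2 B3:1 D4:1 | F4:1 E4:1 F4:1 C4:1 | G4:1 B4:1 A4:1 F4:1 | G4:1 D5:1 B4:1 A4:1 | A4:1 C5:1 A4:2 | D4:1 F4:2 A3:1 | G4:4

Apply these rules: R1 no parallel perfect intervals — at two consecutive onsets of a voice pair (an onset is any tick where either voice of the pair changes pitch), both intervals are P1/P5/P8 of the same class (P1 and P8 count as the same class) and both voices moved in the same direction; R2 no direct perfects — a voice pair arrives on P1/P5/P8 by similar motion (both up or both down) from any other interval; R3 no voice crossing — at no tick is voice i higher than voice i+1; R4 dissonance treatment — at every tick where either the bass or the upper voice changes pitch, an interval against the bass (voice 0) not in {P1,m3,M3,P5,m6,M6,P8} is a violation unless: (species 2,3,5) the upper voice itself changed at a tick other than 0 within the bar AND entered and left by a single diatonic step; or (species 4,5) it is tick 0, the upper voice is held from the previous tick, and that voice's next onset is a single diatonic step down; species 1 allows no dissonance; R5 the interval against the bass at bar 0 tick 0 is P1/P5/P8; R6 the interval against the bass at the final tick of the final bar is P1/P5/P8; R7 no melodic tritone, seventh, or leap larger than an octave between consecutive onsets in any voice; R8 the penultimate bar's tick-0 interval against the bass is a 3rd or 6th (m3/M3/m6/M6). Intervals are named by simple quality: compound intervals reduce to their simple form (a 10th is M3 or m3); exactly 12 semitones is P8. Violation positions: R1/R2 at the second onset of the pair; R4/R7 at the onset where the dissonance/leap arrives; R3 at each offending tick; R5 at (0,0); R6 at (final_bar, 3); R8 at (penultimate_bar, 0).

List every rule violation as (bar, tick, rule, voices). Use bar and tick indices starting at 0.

bar 0: v0=G3 v1=G4 downbeat P8
bar 1: v0=A3 v1=C4 downbeat m3
bar 2: v0=G3 v1=E4 downbeat M6
bar 3: v0=A3 v1=F4 downbeat m6
bar 4: v0=B3 v1=G4 downbeat m6
bar 5: v0=D4 v1=G4 downbeat P4
bar 6: v0=C4 v1=A4 downbeat M6
bar 7: v0=F3 v1=D4 downbeat M6
bar 8: v0=G3 v1=G4 downbeat P8
  -> R4 @ bar 4 tick 2 v(0, 1): B3/A4 m7 untreated
  -> R4 @ bar 4 tick 3 v(0, 1): B3/F4 TT untreated
  -> R4 @ bar 5 tick 0 v(0, 1): D4/G4 P4 untreated
  -> R2 @ bar 8 tick 0 v(0, 1): F3/A3 M3 -> G3/G4 P8 similar
  -> R7 @ bar 8 tick 0 v(1,): A3->G4 leap 10st

(4, 2, R4, (0, 1))
(4, 3, R4, (0, 1))
(5, 0, R4, (0, 1))
(8, 0, R2, (0, 1))
(8, 0, R7, (1,))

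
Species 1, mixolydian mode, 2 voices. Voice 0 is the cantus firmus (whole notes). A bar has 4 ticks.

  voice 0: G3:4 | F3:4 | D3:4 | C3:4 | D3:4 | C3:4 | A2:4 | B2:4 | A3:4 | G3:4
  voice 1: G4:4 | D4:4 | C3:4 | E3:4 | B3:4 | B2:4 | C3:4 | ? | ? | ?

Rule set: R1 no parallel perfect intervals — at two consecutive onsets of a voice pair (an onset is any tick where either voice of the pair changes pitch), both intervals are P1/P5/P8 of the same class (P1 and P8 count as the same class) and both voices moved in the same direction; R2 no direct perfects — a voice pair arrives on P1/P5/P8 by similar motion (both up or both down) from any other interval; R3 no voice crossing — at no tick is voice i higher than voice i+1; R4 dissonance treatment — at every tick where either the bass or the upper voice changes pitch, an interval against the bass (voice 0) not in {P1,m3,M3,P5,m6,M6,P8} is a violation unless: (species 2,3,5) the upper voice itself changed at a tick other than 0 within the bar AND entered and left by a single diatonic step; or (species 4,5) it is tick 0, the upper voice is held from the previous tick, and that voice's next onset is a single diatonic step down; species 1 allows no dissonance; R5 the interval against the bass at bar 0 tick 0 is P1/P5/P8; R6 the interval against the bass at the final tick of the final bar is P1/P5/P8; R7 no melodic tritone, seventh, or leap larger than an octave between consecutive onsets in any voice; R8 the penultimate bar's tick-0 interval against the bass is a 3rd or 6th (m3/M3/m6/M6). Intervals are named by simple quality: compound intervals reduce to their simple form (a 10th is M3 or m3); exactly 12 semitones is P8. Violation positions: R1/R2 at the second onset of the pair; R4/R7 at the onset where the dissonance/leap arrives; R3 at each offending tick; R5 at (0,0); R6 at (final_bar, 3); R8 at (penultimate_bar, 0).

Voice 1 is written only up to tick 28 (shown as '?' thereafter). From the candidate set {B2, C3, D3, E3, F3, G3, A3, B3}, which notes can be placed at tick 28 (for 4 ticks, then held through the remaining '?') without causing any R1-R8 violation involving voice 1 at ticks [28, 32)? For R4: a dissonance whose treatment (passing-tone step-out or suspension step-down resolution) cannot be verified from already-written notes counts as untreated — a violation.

{B2, D3, G3}

B2: legal
C3: violates R4
D3: legal
E3: violates R4
F3: violates R4
G3: legal
A3: violates R4
B3: violates R2,R7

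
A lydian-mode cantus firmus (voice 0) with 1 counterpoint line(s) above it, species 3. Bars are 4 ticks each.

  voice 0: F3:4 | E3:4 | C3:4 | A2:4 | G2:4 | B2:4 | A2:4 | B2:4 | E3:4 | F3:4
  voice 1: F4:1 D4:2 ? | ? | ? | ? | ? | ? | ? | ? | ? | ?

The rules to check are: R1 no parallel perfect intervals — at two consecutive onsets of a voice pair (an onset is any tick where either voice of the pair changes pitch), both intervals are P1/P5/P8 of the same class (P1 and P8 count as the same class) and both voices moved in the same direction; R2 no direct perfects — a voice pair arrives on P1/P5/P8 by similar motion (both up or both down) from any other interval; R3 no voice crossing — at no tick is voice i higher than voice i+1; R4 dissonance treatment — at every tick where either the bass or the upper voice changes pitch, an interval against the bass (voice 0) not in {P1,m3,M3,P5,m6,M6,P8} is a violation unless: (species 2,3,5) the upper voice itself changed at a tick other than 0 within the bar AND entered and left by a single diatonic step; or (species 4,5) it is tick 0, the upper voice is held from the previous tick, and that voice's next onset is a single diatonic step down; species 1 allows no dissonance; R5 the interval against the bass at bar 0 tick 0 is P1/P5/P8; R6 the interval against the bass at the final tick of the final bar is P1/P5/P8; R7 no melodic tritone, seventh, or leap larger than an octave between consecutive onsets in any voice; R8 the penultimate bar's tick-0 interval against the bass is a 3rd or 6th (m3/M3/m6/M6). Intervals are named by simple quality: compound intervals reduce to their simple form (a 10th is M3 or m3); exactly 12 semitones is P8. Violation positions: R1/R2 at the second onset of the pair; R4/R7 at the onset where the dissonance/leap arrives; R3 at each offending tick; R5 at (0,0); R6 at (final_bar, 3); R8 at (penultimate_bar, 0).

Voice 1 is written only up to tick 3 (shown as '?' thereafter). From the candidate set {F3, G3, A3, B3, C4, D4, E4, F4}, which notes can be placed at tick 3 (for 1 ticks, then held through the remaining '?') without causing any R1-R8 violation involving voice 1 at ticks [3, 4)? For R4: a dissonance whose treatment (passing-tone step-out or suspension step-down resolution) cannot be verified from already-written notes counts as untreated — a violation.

F3: legal
G3: violates R4
A3: legal
B3: violates R4
C4: legal
D4: legal
E4: violates R4
F4: legal

{A3, C4, D4, F3, F4}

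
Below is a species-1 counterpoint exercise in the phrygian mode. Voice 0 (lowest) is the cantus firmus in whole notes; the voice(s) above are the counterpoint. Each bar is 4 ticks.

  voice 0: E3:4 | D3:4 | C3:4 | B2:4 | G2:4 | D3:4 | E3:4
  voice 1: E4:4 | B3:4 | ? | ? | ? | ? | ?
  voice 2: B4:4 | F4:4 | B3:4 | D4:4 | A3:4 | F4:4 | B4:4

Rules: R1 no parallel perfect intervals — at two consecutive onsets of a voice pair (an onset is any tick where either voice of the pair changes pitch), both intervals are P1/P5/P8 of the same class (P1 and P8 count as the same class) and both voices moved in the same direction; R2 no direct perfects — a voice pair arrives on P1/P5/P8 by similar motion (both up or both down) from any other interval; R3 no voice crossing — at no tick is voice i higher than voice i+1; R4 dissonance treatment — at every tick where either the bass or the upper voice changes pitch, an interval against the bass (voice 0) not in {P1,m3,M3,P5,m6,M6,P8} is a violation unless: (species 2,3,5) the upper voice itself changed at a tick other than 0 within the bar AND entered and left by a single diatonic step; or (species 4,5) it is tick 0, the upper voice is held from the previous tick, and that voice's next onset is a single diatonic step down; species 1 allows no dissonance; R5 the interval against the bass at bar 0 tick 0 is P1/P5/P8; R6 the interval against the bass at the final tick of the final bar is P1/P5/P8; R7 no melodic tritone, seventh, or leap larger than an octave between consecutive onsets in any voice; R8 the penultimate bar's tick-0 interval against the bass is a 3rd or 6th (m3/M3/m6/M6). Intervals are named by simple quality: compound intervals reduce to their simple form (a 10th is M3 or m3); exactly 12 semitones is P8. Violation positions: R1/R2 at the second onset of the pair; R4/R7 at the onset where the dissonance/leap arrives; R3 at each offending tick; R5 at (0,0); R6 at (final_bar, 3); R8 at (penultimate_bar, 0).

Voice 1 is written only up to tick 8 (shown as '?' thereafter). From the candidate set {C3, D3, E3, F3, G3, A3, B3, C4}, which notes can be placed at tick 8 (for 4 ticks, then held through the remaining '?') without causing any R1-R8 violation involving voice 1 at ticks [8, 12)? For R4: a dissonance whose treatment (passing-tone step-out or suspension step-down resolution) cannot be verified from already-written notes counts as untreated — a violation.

C3: violates R2,R7
D3: violates R4
E3: violates R2
F3: violates R4,R7
G3: violates R2
A3: legal
B3: violates R4
C4: violates R3

{A3}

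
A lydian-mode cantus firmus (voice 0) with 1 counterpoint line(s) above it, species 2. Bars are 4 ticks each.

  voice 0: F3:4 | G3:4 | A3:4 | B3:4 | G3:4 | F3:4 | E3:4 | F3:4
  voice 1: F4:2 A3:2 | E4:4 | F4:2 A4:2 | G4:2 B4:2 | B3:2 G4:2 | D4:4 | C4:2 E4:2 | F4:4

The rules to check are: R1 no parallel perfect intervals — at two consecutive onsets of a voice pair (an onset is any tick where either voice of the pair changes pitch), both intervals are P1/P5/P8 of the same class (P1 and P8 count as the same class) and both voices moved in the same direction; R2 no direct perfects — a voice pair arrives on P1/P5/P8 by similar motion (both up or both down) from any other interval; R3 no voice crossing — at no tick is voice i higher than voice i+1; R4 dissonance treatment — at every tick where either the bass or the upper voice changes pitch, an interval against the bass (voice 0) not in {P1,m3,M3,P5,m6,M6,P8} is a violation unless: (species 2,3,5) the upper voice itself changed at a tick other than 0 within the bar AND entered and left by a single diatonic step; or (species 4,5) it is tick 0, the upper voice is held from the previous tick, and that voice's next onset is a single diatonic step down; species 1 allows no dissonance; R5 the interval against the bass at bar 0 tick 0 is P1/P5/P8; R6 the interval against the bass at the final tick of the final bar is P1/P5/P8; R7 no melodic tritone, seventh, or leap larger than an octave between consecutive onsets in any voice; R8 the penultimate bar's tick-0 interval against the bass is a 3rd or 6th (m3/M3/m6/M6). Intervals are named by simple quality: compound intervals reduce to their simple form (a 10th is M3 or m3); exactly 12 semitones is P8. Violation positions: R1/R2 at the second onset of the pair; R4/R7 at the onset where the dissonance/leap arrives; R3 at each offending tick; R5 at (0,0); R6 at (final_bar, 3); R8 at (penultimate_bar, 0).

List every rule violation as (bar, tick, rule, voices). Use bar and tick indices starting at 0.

(7, 0, R1, (0, 1))

bar 0: v0=F3 v1=F4 downbeat P8
bar 1: v0=G3 v1=E4 downbeat M6
bar 2: v0=A3 v1=F4 downbeat m6
bar 3: v0=B3 v1=G4 downbeat m6
bar 4: v0=G3 v1=B3 downbeat M3
bar 5: v0=F3 v1=D4 downbeat M6
bar 6: v0=E3 v1=C4 downbeat m6
bar 7: v0=F3 v1=F4 downbeat P8
  -> R1 @ bar 7 tick 0 v(0, 1): E3/E4 P8 -> F3/F4 P8 similar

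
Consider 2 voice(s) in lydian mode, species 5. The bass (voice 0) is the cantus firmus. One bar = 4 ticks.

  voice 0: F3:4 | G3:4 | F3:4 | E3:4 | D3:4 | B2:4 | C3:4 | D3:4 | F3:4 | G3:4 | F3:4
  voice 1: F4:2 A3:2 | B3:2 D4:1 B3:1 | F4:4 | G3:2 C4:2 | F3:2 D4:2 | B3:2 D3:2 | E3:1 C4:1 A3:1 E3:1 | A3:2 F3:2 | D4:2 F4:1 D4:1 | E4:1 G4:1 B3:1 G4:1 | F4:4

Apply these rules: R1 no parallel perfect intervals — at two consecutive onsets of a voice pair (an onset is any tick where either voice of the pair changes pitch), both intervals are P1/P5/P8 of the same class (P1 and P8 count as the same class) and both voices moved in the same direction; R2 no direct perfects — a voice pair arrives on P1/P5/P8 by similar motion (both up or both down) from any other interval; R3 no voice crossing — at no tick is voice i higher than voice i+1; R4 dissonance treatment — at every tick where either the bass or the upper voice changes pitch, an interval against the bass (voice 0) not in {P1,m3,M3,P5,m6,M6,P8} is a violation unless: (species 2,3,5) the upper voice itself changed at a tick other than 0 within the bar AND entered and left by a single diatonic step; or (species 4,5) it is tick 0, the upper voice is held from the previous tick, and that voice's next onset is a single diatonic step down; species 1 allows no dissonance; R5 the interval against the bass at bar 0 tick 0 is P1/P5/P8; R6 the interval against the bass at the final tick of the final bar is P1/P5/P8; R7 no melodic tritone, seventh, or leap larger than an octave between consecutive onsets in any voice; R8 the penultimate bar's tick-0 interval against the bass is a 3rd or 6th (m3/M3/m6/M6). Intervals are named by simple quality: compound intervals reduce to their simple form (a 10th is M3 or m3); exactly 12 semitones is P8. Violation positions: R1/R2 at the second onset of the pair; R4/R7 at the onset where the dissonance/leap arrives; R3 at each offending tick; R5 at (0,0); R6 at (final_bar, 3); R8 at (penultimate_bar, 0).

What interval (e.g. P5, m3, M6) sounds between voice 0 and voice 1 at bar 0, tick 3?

M3

voice 0=F3 voice 1=A3 -> M3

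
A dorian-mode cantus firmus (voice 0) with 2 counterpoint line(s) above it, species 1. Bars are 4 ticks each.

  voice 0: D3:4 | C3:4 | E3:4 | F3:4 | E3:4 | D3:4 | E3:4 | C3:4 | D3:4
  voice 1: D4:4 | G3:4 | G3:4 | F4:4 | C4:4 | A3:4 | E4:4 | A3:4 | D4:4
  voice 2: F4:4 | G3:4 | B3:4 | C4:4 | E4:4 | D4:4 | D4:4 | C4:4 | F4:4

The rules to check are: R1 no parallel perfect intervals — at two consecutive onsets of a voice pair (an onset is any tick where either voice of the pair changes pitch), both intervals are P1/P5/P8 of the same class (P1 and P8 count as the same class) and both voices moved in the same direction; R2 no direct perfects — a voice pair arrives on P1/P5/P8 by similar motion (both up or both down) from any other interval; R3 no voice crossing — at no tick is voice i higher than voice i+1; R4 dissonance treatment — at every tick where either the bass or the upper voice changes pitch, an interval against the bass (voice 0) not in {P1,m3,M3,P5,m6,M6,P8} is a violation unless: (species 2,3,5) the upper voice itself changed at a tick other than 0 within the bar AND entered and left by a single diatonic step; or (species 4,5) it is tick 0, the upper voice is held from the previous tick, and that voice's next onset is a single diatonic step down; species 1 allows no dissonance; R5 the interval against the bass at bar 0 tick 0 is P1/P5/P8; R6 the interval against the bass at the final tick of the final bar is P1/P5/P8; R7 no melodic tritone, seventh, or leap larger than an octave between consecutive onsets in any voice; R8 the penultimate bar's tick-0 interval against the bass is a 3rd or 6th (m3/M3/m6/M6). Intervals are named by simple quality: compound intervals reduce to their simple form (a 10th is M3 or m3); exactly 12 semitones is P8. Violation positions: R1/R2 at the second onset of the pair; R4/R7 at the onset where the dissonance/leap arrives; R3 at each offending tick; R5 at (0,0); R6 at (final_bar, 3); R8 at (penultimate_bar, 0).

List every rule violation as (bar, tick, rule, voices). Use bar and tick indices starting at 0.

bar 0: v0=D3 v1=D4 v2=F4 downbeat m3
bar 1: v0=C3 v1=G3 v2=G3 downbeat P5
bar 2: v0=E3 v1=G3 v2=B3 downbeat P5
bar 3: v0=F3 v1=F4 v2=C4 downbeat P5
bar 4: v0=E3 v1=C4 v2=E4 downbeat P8
bar 5: v0=D3 v1=A3 v2=D4 downbeat P8
bar 6: v0=E3 v1=E4 v2=D4 downbeat m7
bar 7: v0=C3 v1=A3 v2=C4 downbeat P8
bar 8: v0=D3 v1=D4 v2=F4 downbeat m3
  -> R5 @ bar 0 tick 0 v(0, 2): opens on m3
  -> R2 @ bar 1 tick 0 v(0, 1): D3/D4 P8 -> C3/G3 P5 similar
  -> R2 @ bar 1 tick 0 v(0, 2): D3/F4 m3 -> C3/G3 P5 similar
  -> R2 @ bar 1 tick 0 v(1, 2): D4/F4 m3 -> G3/G3 P1 similar
  -> R7 @ bar 1 tick 0 v(2,): F4->G3 leap 10st
  -> R1 @ bar 2 tick 0 v(0, 2): C3/G3 P5 -> E3/B3 P5 similar
  -> R1 @ bar 3 tick 0 v(0, 2): E3/B3 P5 -> F3/C4 P5 similar
  -> R2 @ bar 3 tick 0 v(0, 1): E3/G3 m3 -> F3/F4 P8 similar
  -> R3 @ bar 3 tick 0 v(1, 2): F4 above C4
  -> R7 @ bar 3 tick 0 v(1,): G3->F4 leap 10st
  -> R3 @ bar 3 tick 1 v(1, 2): F4 above C4
  -> R3 @ bar 3 tick 2 v(1, 2): F4 above C4
  -> R3 @ bar 3 tick 3 v(1, 2): F4 above C4
  -> R1 @ bar 5 tick 0 v(0, 2): E3/E4 P8 -> D3/D4 P8 similar
  -> R2 @ bar 5 tick 0 v(0, 1): E3/C4 m6 -> D3/A3 P5 similar
  -> R2 @ bar 6 tick 0 v(0, 1): D3/A3 P5 -> E3/E4 P8 similar
  -> R3 @ bar 6 tick 0 v(1, 2): E4 above D4
  -> R4 @ bar 6 tick 0 v(0, 2): E3/D4 m7 untreated
  -> R3 @ bar 6 tick 1 v(1, 2): E4 above D4
  -> R3 @ bar 6 tick 2 v(1, 2): E4 above D4
  -> R3 @ bar 6 tick 3 v(1, 2): E4 above D4
  -> R2 @ bar 7 tick 0 v(0, 2): E3/D4 m7 -> C3/C4 P8 similar
  -> R8 @ bar 7 tick 0 v(0, 2): penult P8 not 3rd/6th
  -> R2 @ bar 8 tick 0 v(0, 1): C3/A3 M6 -> D3/D4 P8 similar
  -> R6 @ bar 8 tick 3 v(0, 2): closes on m3

(0, 0, R5, (0, 2))
(1, 0, R2, (0, 1))
(1, 0, R2, (0, 2))
(1, 0, R2, (1, 2))
(1, 0, R7, (2,))
(2, 0, R1, (0, 2))
(3, 0, R1, (0, 2))
(3, 0, R2, (0, 1))
(3, 0, R3, (1, 2))
(3, 0, R7, (1,))
(3, 1, R3, (1, 2))
(3, 2, R3, (1, 2))
(3, 3, R3, (1, 2))
(5, 0, R1, (0, 2))
(5, 0, R2, (0, 1))
(6, 0, R2, (0, 1))
(6, 0, R3, (1, 2))
(6, 0, R4, (0, 2))
(6, 1, R3, (1, 2))
(6, 2, R3, (1, 2))
(6, 3, R3, (1, 2))
(7, 0, R2, (0, 2))
(7, 0, R8, (0, 2))
(8, 0, R2, (0, 1))
(8, 3, R6, (0, 2))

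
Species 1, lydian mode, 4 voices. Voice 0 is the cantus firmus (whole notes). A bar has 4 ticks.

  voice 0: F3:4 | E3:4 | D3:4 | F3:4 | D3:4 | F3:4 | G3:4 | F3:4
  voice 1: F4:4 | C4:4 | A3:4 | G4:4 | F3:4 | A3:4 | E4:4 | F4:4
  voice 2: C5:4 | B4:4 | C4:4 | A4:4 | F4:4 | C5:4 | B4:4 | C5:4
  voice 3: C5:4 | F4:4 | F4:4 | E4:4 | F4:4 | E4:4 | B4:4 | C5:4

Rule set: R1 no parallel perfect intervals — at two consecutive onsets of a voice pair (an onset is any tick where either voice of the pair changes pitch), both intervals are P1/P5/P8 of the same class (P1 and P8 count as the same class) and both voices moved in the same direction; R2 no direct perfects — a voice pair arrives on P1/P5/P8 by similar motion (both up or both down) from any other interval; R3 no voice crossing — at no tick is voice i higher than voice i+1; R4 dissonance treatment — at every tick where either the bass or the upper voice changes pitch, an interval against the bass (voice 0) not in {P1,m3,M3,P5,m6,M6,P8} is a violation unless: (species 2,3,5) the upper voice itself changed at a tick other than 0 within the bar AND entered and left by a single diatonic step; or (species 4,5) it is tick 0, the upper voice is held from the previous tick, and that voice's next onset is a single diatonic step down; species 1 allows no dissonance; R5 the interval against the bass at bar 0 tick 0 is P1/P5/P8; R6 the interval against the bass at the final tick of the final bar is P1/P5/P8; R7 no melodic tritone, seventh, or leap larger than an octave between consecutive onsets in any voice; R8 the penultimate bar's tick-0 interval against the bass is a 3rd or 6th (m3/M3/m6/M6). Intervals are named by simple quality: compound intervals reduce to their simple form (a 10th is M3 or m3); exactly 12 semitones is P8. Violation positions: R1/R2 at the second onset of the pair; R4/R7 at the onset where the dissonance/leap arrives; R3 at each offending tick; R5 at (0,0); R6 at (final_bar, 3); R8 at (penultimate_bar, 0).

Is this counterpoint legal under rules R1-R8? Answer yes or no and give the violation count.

bar 0: v0=F3 v1=F4 v2=C5 v3=C5 (P5)
bar 1: v0=E3 v1=C4 v2=B4 v3=F4 (m2)
bar 2: v0=D3 v1=A3 v2=C4 v3=F4 (m3)
bar 3: v0=F3 v1=G4 v2=A4 v3=E4 (M7)
bar 4: v0=D3 v1=F3 v2=F4 v3=F4 (m3)
bar 5: v0=F3 v1=A3 v2=C5 v3=E4 (M7)
bar 6: v0=G3 v1=E4 v2=B4 v3=B4 (M3)
bar 7: v0=F3 v1=F4 v2=C5 v3=C5 (P5)
  R1 @ bar1.0: F3/C5 P5 -> E3/B4 P5 similar
  R3 @ bar1.0: B4 above F4
  R4 @ bar1.0: E3/F4 m2 untreated
  R3 @ bar1.1: B4 above F4
  R3 @ bar1.2: B4 above F4
  R3 @ bar1.3: B4 above F4
  R2 @ bar2.0: E3/C4 m6 -> D3/A3 P5 similar
  R4 @ bar2.0: D3/C4 m7 untreated
  R7 @ bar2.0: B4->C4 leap 11st
  R3 @ bar3.0: A4 above E4
  R4 @ bar3.0: F3/G4 M2 untreated
  R4 @ bar3.0: F3/E4 M7 untreated
  R7 @ bar3.0: A3->G4 leap 10st
  R3 @ bar3.1: A4 above E4
  R3 @ bar3.2: A4 above E4
  R3 @ bar3.3: A4 above E4
  R2 @ bar4.0: G4/A4 M2 -> F3/F4 P8 similar
  R7 @ bar4.0: G4->F3 leap 14st
  R2 @ bar5.0: D3/F4 m3 -> F3/C5 P5 similar
  R3 @ bar5.0: C5 above E4
  R4 @ bar5.0: F3/E4 M7 untreated
  R3 @ bar5.1: C5 above E4
  R3 @ bar5.2: C5 above E4
  R3 @ bar5.3: C5 above E4
  R1 @ bar6.0: A3/E4 P5 -> E4/B4 P5 similar
  R1 @ bar7.0: E4/B4 P5 -> F4/C5 P5 similar
  R1 @ bar7.0: E4/B4 P5 -> F4/C5 P5 similar
  R1 @ bar7.0: B4/B4 P1 -> C5/C5 P1 similar

No (28 violations)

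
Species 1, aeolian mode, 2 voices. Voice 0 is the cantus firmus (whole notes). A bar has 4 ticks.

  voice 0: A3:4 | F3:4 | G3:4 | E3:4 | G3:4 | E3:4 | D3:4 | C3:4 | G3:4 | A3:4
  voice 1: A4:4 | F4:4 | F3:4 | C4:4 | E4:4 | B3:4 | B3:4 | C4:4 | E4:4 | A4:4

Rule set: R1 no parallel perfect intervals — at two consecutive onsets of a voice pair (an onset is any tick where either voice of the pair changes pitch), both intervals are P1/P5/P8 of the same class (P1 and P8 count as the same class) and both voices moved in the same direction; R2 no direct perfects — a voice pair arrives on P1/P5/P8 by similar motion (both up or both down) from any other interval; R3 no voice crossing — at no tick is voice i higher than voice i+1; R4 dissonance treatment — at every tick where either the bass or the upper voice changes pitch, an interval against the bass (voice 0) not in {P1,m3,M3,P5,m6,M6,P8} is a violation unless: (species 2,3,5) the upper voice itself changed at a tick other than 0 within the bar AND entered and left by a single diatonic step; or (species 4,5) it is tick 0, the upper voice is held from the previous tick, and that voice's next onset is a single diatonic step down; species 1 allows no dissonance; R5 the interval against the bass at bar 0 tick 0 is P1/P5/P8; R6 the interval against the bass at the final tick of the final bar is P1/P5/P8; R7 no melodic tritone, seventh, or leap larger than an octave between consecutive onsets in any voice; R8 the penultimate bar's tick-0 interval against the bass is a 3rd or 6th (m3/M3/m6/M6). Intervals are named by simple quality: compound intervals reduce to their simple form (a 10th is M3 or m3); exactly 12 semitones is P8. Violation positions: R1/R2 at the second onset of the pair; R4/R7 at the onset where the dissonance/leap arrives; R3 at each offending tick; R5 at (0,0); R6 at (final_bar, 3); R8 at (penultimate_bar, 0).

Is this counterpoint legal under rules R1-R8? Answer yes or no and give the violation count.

bar 0: v0=A3 v1=A4 (P8)
bar 1: v0=F3 v1=F4 (P8)
bar 2: v0=G3 v1=F3 (M2)
bar 3: v0=E3 v1=C4 (m6)
bar 4: v0=G3 v1=E4 (M6)
bar 5: v0=E3 v1=B3 (P5)
bar 6: v0=D3 v1=B3 (M6)
bar 7: v0=C3 v1=C4 (P8)
bar 8: v0=G3 v1=E4 (M6)
bar 9: v0=A3 v1=A4 (P8)
  R1 @ bar1.0: A3/A4 P8 -> F3/F4 P8 similar
  R3 @ bar2.0: G3 above F3
  R4 @ bar2.0: G3/F3 M2 untreated
  R3 @ bar2.1: G3 above F3
  R3 @ bar2.2: G3 above F3
  R3 @ bar2.3: G3 above F3
  R2 @ bar5.0: G3/E4 M6 -> E3/B3 P5 similar
  R2 @ bar9.0: G3/E4 M6 -> A3/A4 P8 similar

No (8 violations)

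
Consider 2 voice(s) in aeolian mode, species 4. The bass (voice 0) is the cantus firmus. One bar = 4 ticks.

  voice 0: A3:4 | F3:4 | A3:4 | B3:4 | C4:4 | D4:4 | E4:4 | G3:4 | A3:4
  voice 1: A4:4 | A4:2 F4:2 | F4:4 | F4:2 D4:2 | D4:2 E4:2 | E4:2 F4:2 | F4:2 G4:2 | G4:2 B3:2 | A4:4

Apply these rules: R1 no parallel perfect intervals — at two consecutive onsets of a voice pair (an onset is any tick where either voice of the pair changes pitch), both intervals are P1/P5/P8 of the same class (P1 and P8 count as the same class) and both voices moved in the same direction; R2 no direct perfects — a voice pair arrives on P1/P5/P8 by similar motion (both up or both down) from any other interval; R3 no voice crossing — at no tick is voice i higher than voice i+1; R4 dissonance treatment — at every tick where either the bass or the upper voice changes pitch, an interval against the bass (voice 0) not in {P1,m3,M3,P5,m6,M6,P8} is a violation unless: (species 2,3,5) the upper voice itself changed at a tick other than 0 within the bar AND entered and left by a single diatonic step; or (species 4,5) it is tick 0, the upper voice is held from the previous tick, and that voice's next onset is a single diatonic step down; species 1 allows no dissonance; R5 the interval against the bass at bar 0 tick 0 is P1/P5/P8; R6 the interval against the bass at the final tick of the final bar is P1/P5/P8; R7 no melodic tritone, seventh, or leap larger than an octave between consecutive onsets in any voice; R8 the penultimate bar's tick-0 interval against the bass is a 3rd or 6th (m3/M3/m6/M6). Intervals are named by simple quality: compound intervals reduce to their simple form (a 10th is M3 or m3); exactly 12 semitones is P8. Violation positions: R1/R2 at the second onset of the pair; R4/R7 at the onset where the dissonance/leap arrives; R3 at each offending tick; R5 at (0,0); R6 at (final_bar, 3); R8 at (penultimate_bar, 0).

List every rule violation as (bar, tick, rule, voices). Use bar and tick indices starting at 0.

(3, 0, R4, (0, 1))
(4, 0, R4, (0, 1))
(5, 0, R4, (0, 1))
(6, 0, R4, (0, 1))
(7, 0, R8, (0, 1))
(8, 0, R2, (0, 1))
(8, 0, R7, (1,))

bar 0: v0=A3 v1=A4 downbeat P8
bar 1: v0=F3 v1=A4 downbeat M3
bar 2: v0=A3 v1=F4 downbeat m6
bar 3: v0=B3 v1=F4 downbeat TT
bar 4: v0=C4 v1=D4 downbeat M2
bar 5: v0=D4 v1=E4 downbeat M2
bar 6: v0=E4 v1=F4 downbeat m2
bar 7: v0=G3 v1=G4 downbeat P8
bar 8: v0=A3 v1=A4 downbeat P8
  -> R4 @ bar 3 tick 0 v(0, 1): B3/F4 TT untreated
  -> R4 @ bar 4 tick 0 v(0, 1): C4/D4 M2 untreated
  -> R4 @ bar 5 tick 0 v(0, 1): D4/E4 M2 untreated
  -> R4 @ bar 6 tick 0 v(0, 1): E4/F4 m2 untreated
  -> R8 @ bar 7 tick 0 v(0, 1): penult P8 not 3rd/6th
  -> R2 @ bar 8 tick 0 v(0, 1): G3/B3 M3 -> A3/A4 P8 similar
  -> R7 @ bar 8 tick 0 v(1,): B3->A4 leap 10st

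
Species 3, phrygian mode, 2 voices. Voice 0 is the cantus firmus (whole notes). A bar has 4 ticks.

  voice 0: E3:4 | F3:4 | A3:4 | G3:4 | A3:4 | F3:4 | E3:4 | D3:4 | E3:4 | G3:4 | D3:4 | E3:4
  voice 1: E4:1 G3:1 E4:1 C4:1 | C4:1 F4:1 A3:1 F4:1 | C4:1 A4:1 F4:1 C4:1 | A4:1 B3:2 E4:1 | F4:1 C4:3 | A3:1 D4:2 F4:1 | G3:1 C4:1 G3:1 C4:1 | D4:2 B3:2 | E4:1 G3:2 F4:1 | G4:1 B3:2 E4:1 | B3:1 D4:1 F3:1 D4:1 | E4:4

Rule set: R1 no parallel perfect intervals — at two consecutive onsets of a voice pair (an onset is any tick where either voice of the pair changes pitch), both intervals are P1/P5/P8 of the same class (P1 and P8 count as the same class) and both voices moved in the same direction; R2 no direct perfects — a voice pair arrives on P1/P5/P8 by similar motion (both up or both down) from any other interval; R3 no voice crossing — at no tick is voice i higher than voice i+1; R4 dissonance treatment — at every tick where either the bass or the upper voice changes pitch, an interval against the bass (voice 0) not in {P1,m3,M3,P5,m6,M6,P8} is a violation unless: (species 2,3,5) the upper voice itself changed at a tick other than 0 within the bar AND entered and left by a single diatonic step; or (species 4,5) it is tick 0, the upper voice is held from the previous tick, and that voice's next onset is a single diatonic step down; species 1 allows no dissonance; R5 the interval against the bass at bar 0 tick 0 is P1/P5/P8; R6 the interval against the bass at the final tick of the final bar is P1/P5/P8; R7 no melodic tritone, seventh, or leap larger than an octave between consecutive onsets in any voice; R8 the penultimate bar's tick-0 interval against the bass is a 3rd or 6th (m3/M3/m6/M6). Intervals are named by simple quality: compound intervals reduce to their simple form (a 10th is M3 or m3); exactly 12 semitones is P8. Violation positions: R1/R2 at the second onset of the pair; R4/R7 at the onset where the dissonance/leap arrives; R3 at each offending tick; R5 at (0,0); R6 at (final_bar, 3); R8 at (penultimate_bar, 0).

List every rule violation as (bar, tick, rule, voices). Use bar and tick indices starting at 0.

bar 0: v0=E3 v1=E4 downbeat P8
bar 1: v0=F3 v1=C4 downbeat P5
bar 2: v0=A3 v1=C4 downbeat m3
bar 3: v0=G3 v1=A4 downbeat M2
bar 4: v0=A3 v1=F4 downbeat m6
bar 5: v0=F3 v1=A3 downbeat M3
bar 6: v0=E3 v1=G3 downbeat m3
bar 7: v0=D3 v1=D4 downbeat P8
bar 8: v0=E3 v1=E4 downbeat P8
bar 9: v0=G3 v1=G4 downbeat P8
bar 10: v0=D3 v1=B3 downbeat M6
bar 11: v0=E3 v1=E4 downbeat P8
  -> R4 @ bar 3 tick 0 v(0, 1): G3/A4 M2 untreated
  -> R7 @ bar 3 tick 1 v(1,): A4->B3 leap 10st
  -> R7 @ bar 6 tick 0 v(1,): F4->G3 leap 10st
  -> R2 @ bar 8 tick 0 v(0, 1): D3/B3 M6 -> E3/E4 P8 similar
  -> R4 @ bar 8 tick 3 v(0, 1): E3/F4 m2 untreated
  -> R7 @ bar 8 tick 3 v(1,): G3->F4 leap 10st
  -> R2 @ bar 9 tick 0 v(0, 1): E3/F4 m2 -> G3/G4 P8 similar
  -> R1 @ bar 11 tick 0 v(0, 1): D3/D4 P8 -> E3/E4 P8 similar

(3, 0, R4, (0, 1))
(3, 1, R7, (1,))
(6, 0, R7, (1,))
(8, 0, R2, (0, 1))
(8, 3, R4, (0, 1))
(8, 3, R7, (1,))
(9, 0, R2, (0, 1))
(11, 0, R1, (0, 1))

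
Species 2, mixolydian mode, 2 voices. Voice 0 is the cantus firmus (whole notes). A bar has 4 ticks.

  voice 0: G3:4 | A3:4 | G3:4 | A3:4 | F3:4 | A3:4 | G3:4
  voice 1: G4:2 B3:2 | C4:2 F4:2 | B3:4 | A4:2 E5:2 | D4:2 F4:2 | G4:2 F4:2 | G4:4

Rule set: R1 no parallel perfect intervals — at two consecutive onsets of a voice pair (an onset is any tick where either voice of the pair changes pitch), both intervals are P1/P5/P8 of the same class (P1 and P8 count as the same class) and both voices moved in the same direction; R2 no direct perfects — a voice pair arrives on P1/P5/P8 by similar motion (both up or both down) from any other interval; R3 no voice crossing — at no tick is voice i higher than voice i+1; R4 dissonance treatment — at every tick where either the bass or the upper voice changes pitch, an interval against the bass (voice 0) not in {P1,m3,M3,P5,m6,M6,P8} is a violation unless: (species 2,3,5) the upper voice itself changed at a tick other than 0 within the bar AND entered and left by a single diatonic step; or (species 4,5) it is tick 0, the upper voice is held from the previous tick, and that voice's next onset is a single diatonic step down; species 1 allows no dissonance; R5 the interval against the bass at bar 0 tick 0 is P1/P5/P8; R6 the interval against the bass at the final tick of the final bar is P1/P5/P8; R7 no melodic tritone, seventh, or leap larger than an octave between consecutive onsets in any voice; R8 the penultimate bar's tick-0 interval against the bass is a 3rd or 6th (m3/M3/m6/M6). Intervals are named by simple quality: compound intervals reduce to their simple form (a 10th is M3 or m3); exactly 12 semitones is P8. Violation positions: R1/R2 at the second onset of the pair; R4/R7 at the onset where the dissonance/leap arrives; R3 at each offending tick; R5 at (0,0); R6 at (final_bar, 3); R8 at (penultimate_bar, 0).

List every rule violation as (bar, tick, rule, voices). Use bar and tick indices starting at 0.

(2, 0, R7, (1,))
(3, 0, R2, (0, 1))
(3, 0, R7, (1,))
(4, 0, R7, (1,))
(5, 0, R4, (0, 1))
(5, 0, R8, (0, 1))

bar 0: v0=G3 v1=G4 downbeat P8
bar 1: v0=A3 v1=C4 downbeat m3
bar 2: v0=G3 v1=B3 downbeat M3
bar 3: v0=A3 v1=A4 downbeat P8
bar 4: v0=F3 v1=D4 downbeat M6
bar 5: v0=A3 v1=G4 downbeat m7
bar 6: v0=G3 v1=G4 downbeat P8
  -> R7 @ bar 2 tick 0 v(1,): F4->B3 leap 6st
  -> R2 @ bar 3 tick 0 v(0, 1): G3/B3 M3 -> A3/A4 P8 similar
  -> R7 @ bar 3 tick 0 v(1,): B3->A4 leap 10st
  -> R7 @ bar 4 tick 0 v(1,): E5->D4 leap 14st
  -> R4 @ bar 5 tick 0 v(0, 1): A3/G4 m7 untreated
  -> R8 @ bar 5 tick 0 v(0, 1): penult m7 not 3rd/6th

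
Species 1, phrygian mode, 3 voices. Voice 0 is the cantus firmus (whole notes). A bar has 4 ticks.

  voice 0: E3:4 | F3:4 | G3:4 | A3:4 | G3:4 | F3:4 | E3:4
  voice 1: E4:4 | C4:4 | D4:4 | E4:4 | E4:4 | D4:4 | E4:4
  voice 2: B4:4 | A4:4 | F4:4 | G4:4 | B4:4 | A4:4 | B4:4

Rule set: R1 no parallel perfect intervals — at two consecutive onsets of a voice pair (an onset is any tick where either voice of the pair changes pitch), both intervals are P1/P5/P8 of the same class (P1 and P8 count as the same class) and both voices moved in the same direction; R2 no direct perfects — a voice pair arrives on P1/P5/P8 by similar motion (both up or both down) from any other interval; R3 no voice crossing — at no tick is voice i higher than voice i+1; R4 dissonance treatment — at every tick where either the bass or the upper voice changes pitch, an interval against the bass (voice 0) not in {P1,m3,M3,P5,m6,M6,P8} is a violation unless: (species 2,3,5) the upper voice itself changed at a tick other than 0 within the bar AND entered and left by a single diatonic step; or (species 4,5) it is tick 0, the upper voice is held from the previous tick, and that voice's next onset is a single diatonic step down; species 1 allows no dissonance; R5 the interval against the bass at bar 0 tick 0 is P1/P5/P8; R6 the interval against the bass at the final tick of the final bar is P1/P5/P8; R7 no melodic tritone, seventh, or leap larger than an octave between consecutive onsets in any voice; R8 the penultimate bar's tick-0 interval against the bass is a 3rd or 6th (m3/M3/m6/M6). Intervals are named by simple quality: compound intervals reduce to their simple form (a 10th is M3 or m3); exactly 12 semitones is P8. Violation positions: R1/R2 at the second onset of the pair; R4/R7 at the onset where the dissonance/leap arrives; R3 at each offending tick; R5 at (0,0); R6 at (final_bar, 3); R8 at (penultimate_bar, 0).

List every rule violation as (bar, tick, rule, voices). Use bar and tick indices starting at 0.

(2, 0, R1, (0, 1))
(2, 0, R4, (0, 2))
(3, 0, R1, (0, 1))
(3, 0, R4, (0, 2))
(5, 0, R1, (1, 2))
(6, 0, R1, (1, 2))

bar 0: v0=E3 v1=E4 v2=B4 downbeat P5
bar 1: v0=F3 v1=C4 v2=A4 downbeat M3
bar 2: v0=G3 v1=D4 v2=F4 downbeat m7
bar 3: v0=A3 v1=E4 v2=G4 downbeat m7
bar 4: v0=G3 v1=E4 v2=B4 downbeat M3
bar 5: v0=F3 v1=D4 v2=A4 downbeat M3
bar 6: v0=E3 v1=E4 v2=B4 downbeat P5
  -> R1 @ bar 2 tick 0 v(0, 1): F3/C4 P5 -> G3/D4 P5 similar
  -> R4 @ bar 2 tick 0 v(0, 2): G3/F4 m7 untreated
  -> R1 @ bar 3 tick 0 v(0, 1): G3/D4 P5 -> A3/E4 P5 similar
  -> R4 @ bar 3 tick 0 v(0, 2): A3/G4 m7 untreated
  -> R1 @ bar 5 tick 0 v(1, 2): E4/B4 P5 -> D4/A4 P5 similar
  -> R1 @ bar 6 tick 0 v(1, 2): D4/A4 P5 -> E4/B4 P5 similar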